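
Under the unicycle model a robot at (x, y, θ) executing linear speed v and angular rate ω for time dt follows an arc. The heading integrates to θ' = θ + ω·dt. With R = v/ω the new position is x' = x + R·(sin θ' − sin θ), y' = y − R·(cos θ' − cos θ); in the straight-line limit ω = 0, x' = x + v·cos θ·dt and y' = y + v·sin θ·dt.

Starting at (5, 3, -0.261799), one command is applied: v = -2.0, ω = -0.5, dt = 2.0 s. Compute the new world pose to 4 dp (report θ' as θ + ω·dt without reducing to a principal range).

(2.2247, 5.6473, -1.2618)

θ' = -0.2618 + -0.5·2.0 = -1.2618
R = v/ω = -2.0/-0.5 = 4.0000
x' = 5 + 4.0000·(sin -1.2618 − sin -0.2618) = 2.2247
y' = 3 − 4.0000·(cos -1.2618 − cos -0.2618) = 5.6473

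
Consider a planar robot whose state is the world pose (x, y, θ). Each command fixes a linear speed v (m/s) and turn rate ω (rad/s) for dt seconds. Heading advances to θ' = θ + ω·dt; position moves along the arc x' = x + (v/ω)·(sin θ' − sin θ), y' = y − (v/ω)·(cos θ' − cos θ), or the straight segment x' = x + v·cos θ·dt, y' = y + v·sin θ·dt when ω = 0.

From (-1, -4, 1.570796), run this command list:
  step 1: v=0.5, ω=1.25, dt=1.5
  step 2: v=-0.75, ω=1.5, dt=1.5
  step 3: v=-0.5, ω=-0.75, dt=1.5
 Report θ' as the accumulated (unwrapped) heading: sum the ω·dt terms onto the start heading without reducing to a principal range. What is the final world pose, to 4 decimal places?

(-1.6830, -2.0761, 4.5708)

step 1: θ'=3.4458 (R=0.4000) → pose (-1.5198, -3.6184, 3.4458)
step 2: θ'=5.6958 (R=-0.5000) → pose (-1.3925, -2.7251, 5.6958)
step 3: θ'=4.5708 (R=0.6667) → pose (-1.6830, -2.0761, 4.5708)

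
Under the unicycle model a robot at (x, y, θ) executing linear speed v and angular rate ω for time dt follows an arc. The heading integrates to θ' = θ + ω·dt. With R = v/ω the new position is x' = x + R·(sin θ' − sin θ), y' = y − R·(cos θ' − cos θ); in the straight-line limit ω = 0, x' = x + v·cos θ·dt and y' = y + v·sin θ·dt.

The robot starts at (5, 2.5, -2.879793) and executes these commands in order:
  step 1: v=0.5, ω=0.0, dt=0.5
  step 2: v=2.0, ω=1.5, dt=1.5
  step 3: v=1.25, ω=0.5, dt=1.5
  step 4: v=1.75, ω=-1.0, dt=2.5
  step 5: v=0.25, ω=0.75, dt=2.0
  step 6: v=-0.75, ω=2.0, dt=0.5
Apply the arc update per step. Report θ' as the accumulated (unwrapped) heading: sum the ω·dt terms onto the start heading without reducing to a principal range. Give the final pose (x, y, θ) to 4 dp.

step 1: θ'=-2.8798 (straight) → pose (4.7585, 2.4353, -2.8798)
step 2: θ'=-0.6298 (R=1.3333) → pose (4.3183, 0.0699, -0.6298)
step 3: θ'=0.1202 (R=2.5000) → pose (6.0905, -0.3917, 0.1202)
step 4: θ'=-2.3798 (R=-1.7500) → pose (7.5083, -3.3954, -2.3798)
step 5: θ'=-0.8798 (R=0.3333) → pose (7.4815, -3.8490, -0.8798)
step 6: θ'=0.1202 (R=-0.3750) → pose (7.1476, -3.7157, 0.1202)

(7.1476, -3.7157, 0.1202)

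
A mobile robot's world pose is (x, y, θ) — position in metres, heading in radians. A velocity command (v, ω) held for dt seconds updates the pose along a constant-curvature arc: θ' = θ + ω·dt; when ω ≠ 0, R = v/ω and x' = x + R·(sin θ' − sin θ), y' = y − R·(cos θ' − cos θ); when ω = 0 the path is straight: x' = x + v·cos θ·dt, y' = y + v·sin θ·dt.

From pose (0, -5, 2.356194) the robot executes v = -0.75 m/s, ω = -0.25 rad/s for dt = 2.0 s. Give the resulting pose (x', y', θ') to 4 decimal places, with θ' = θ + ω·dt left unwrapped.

(0.7573, -6.2767, 1.8562)

θ' = 2.3562 + -0.25·2.0 = 1.8562
R = v/ω = -0.75/-0.25 = 3.0000
x' = 0 + 3.0000·(sin 1.8562 − sin 2.3562) = 0.7573
y' = -5 − 3.0000·(cos 1.8562 − cos 2.3562) = -6.2767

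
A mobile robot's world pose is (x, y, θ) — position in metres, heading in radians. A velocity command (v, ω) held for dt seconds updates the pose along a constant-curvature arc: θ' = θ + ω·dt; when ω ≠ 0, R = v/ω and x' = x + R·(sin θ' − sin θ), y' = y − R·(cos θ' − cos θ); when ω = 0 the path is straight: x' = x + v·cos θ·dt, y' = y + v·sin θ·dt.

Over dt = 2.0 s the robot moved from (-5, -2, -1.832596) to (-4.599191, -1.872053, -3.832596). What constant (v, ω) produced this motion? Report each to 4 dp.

v = -0.2500, ω = -1.0000

Δθ = -3.832596 − -1.832596 = -2.000000
ω = Δθ/dt = -2.000000/2.0 = -1.0000
R = Δx/(sin θ' − sin θ) = 0.2500
v = R·ω = 0.2500·-1.0000 = -0.2500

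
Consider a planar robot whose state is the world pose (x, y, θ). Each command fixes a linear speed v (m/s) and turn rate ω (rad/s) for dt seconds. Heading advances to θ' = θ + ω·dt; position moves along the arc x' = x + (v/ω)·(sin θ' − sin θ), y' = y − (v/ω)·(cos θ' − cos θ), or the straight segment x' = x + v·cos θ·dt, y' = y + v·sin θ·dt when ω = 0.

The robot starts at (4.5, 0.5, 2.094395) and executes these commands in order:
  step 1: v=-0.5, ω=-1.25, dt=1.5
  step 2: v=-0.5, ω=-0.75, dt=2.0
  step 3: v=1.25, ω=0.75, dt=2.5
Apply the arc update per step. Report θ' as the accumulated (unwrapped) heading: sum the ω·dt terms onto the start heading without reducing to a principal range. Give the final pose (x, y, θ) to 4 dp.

(5.9871, -0.5344, 0.5944)

step 1: θ'=0.2194 (R=0.4000) → pose (4.2406, -0.0904, 0.2194)
step 2: θ'=-1.2806 (R=0.6667) → pose (3.4568, 0.3695, -1.2806)
step 3: θ'=0.5944 (R=1.6667) → pose (5.9871, -0.5344, 0.5944)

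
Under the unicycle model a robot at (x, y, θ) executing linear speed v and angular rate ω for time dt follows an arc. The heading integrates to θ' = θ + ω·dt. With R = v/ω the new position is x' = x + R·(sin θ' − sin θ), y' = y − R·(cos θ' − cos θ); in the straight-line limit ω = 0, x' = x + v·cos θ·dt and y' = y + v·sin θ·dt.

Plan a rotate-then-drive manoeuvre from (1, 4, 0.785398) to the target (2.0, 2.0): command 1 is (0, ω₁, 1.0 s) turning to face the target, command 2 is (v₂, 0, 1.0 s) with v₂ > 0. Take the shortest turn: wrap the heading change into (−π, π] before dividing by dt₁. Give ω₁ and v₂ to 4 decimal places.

ω₁ = -1.8925, v₂ = 2.2361

heading to target = atan2(2−4, 2−1) = -1.1071
Δθ = wrap(-1.1071 − 0.7854) = -1.8925; ω₁ = Δθ/dt₁ = -1.8925
distance = √((2−1)² + (2−4)²) = 2.2361; v₂ = distance/dt₂ = 2.2361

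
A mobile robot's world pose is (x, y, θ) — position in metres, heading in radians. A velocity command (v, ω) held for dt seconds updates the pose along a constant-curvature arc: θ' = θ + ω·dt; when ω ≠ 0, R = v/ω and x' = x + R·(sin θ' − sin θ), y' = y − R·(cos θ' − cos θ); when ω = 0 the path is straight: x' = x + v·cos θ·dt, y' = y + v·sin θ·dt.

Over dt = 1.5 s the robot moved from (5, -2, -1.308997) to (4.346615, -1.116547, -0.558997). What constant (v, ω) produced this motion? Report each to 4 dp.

Δθ = -0.558997 − -1.308997 = 0.750000
ω = Δθ/dt = 0.750000/1.5 = 0.5000
R = −Δy/(cos θ' − cos θ) = -1.5000
v = R·ω = -1.5000·0.5000 = -0.7500

v = -0.7500, ω = 0.5000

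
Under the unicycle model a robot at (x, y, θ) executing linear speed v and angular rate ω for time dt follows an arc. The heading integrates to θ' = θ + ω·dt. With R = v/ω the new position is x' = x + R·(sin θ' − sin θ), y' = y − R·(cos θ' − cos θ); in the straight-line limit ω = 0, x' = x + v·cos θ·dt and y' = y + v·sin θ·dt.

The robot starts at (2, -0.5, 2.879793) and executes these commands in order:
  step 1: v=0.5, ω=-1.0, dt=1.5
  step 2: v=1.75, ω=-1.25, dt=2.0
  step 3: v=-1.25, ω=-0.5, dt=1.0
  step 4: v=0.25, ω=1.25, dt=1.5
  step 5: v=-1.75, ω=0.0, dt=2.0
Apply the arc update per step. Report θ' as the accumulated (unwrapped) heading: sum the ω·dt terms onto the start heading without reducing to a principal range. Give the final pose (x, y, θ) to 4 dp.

(0.8900, 0.5484, 0.2548)

step 1: θ'=1.3798 (R=-0.5000) → pose (1.6385, 0.0779, 1.3798)
step 2: θ'=-1.1202 (R=-1.4000) → pose (4.2733, 0.4218, -1.1202)
step 3: θ'=-1.6202 (R=2.5000) → pose (4.0268, 1.6340, -1.6202)
step 4: θ'=0.2548 (R=0.2000) → pose (4.2770, 1.4306, 0.2548)
step 5: θ'=0.2548 (straight) → pose (0.8900, 0.5484, 0.2548)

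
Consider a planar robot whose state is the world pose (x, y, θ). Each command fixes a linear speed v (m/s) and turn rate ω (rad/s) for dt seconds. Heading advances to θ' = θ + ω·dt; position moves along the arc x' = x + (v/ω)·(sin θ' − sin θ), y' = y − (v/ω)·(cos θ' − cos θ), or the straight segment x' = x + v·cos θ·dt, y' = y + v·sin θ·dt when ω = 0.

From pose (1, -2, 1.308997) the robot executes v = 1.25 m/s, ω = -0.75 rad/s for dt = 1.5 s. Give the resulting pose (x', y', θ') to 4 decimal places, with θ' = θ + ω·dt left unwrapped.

θ' = 1.3090 + -0.75·1.5 = 0.1840
R = v/ω = 1.25/-0.75 = -1.6667
x' = 1 + -1.6667·(sin 0.1840 − sin 1.3090) = 2.3049
y' = -2 − -1.6667·(cos 0.1840 − cos 1.3090) = -0.7928

(2.3049, -0.7928, 0.1840)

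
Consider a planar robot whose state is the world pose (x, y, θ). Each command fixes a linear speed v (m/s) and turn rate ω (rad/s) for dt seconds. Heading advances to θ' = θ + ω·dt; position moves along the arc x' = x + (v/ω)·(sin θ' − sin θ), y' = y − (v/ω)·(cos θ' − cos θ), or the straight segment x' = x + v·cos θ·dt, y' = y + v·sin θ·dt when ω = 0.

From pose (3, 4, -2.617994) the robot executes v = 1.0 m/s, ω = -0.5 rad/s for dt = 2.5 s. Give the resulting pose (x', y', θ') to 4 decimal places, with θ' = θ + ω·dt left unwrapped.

θ' = -2.6180 + -0.5·2.5 = -3.8680
R = v/ω = 1.0/-0.5 = -2.0000
x' = 3 + -2.0000·(sin -3.8680 − sin -2.6180) = 0.6716
y' = 4 − -2.0000·(cos -3.8680 − cos -2.6180) = 4.2369

(0.6716, 4.2369, -3.8680)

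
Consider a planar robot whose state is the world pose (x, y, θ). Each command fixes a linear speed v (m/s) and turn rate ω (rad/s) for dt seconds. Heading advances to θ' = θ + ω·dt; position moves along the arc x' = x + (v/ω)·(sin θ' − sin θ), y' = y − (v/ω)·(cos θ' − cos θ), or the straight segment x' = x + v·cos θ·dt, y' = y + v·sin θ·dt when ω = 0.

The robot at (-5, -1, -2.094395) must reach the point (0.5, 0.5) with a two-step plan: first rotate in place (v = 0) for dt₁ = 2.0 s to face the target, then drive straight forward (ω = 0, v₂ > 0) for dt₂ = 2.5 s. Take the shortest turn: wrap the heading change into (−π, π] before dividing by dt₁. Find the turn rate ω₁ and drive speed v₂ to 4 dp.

heading to target = atan2(0.5−-1, 0.5−-5) = 0.2663
Δθ = wrap(0.2663 − -2.0944) = 2.3606; ω₁ = Δθ/dt₁ = 1.1803
distance = √((0.5−-5)² + (0.5−-1)²) = 5.7009; v₂ = distance/dt₂ = 2.2804

ω₁ = 1.1803, v₂ = 2.2804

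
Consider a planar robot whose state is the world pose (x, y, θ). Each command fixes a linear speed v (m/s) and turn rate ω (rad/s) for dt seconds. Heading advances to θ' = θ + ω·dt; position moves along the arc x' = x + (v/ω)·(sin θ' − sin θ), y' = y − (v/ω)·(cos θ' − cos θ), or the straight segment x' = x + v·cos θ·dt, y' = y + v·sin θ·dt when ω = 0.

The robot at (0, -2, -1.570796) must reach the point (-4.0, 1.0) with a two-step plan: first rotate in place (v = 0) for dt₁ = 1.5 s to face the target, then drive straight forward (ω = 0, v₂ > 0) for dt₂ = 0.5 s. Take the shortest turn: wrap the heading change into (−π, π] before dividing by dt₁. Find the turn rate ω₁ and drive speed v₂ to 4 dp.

ω₁ = -1.4762, v₂ = 10.0000

heading to target = atan2(1−-2, -4−0) = 2.4981
Δθ = wrap(2.4981 − -1.5708) = -2.2143; ω₁ = Δθ/dt₁ = -1.4762
distance = √((-4−0)² + (1−-2)²) = 5.0000; v₂ = distance/dt₂ = 10.0000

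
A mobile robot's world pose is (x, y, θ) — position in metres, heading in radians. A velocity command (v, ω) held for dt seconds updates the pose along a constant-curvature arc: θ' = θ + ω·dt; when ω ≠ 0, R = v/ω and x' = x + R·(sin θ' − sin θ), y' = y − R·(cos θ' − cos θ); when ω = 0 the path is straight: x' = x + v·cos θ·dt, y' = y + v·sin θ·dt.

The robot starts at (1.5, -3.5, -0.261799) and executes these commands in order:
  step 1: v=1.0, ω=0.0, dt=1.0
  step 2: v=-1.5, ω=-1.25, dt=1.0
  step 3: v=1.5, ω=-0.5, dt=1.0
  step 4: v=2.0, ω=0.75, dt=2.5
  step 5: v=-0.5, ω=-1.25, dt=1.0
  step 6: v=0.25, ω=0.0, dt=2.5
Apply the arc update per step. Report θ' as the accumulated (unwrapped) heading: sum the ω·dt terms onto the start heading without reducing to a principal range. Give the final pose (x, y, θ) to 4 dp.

step 1: θ'=-0.2618 (straight) → pose (2.4659, -3.7588, -0.2618)
step 2: θ'=-1.5118 (R=1.2000) → pose (1.5786, -2.6705, -1.5118)
step 3: θ'=-2.0118 (R=-3.0000) → pose (1.2968, -4.1279, -2.0118)
step 4: θ'=-0.1368 (R=2.6667) → pose (3.3447, -7.9079, -0.1368)
step 5: θ'=-1.3868 (R=0.4000) → pose (3.0060, -7.5848, -1.3868)
step 6: θ'=-1.3868 (straight) → pose (3.1203, -8.1993, -1.3868)

(3.1203, -8.1993, -1.3868)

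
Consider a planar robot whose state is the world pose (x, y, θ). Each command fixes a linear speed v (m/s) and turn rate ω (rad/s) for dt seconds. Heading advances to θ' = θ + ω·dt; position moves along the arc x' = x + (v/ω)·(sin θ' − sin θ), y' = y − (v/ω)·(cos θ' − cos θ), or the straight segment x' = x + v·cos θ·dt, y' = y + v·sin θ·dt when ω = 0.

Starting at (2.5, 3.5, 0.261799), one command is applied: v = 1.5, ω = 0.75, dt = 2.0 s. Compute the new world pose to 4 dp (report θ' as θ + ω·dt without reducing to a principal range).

(3.9460, 5.8115, 1.7618)

θ' = 0.2618 + 0.75·2.0 = 1.7618
R = v/ω = 1.5/0.75 = 2.0000
x' = 2.5 + 2.0000·(sin 1.7618 − sin 0.2618) = 3.9460
y' = 3.5 − 2.0000·(cos 1.7618 − cos 0.2618) = 5.8115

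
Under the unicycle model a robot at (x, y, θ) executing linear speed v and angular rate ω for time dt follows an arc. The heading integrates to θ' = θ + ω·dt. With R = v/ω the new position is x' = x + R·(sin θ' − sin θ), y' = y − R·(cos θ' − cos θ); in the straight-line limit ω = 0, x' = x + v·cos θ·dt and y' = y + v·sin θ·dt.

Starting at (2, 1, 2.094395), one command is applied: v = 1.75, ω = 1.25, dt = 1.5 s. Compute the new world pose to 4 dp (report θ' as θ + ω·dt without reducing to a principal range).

θ' = 2.0944 + 1.25·1.5 = 3.9694
R = v/ω = 1.75/1.25 = 1.4000
x' = 2 + 1.4000·(sin 3.9694 − sin 2.0944) = -0.2435
y' = 1 − 1.4000·(cos 3.9694 − cos 2.0944) = 1.2471

(-0.2435, 1.2471, 3.9694)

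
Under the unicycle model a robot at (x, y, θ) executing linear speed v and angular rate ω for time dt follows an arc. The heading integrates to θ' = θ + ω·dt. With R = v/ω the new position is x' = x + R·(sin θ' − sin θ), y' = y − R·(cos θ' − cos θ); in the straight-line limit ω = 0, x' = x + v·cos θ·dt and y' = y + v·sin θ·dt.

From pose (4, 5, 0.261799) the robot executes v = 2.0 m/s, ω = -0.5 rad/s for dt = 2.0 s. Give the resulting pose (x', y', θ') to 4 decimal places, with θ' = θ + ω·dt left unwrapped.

(7.7271, 4.0950, -0.7382)

θ' = 0.2618 + -0.5·2.0 = -0.7382
R = v/ω = 2.0/-0.5 = -4.0000
x' = 4 + -4.0000·(sin -0.7382 − sin 0.2618) = 7.7271
y' = 5 − -4.0000·(cos -0.7382 − cos 0.2618) = 4.0950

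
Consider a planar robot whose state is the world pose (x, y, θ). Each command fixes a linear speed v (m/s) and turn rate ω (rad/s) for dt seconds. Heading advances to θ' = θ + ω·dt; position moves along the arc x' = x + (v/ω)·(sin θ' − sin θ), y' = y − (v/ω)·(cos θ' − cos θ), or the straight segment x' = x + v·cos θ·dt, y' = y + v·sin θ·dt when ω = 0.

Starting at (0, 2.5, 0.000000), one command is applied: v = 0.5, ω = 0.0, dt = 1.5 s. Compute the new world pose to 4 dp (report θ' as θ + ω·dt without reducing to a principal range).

(0.7500, 2.5000, 0.0000)

θ' = 0.0000 + 0.0·1.5 = 0.0000
ω = 0 → straight: x' = 0 + 0.5·cos(0.0000)·1.5 = 0.7500
y' = 2.5 + 0.5·sin(0.0000)·1.5 = 2.5000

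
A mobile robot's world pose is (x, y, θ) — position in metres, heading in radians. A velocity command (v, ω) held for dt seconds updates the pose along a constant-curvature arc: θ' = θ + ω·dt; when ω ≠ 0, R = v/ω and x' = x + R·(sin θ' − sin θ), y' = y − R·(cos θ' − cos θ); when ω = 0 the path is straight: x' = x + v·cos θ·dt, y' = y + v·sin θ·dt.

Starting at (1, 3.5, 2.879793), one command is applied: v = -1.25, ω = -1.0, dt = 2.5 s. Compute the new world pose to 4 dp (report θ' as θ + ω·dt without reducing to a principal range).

(1.1399, 1.1317, 0.3798)

θ' = 2.8798 + -1.0·2.5 = 0.3798
R = v/ω = -1.25/-1.0 = 1.2500
x' = 1 + 1.2500·(sin 0.3798 − sin 2.8798) = 1.1399
y' = 3.5 − 1.2500·(cos 0.3798 − cos 2.8798) = 1.1317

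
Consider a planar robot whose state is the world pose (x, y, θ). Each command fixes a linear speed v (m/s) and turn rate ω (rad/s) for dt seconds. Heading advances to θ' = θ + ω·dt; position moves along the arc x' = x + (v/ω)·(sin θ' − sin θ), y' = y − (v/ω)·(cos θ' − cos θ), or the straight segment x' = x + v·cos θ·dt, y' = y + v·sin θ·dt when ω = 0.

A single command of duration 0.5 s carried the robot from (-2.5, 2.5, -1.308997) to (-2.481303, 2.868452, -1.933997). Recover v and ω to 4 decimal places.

v = -0.7500, ω = -1.2500

Δθ = -1.933997 − -1.308997 = -0.625000
ω = Δθ/dt = -0.625000/0.5 = -1.2500
R = −Δy/(cos θ' − cos θ) = 0.6000
v = R·ω = 0.6000·-1.2500 = -0.7500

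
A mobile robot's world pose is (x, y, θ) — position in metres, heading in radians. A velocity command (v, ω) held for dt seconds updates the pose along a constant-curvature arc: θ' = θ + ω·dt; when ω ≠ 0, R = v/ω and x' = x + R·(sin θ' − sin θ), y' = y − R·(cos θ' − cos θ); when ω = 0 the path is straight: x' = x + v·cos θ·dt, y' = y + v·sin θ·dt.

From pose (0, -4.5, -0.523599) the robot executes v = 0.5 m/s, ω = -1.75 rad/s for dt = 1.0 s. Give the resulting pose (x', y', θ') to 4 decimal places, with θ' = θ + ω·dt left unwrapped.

(0.0752, -4.9321, -2.2736)

θ' = -0.5236 + -1.75·1.0 = -2.2736
R = v/ω = 0.5/-1.75 = -0.2857
x' = 0 + -0.2857·(sin -2.2736 − sin -0.5236) = 0.0752
y' = -4.5 − -0.2857·(cos -2.2736 − cos -0.5236) = -4.9321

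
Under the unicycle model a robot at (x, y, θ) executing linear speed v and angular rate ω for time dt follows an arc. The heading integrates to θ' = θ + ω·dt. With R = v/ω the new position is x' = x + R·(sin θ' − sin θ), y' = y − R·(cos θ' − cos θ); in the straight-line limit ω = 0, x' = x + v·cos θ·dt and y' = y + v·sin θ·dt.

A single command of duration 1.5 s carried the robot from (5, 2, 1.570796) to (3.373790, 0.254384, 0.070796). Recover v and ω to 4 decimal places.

Δθ = 0.070796 − 1.570796 = -1.500000
ω = Δθ/dt = -1.500000/1.5 = -1.0000
R = −Δy/(cos θ' − cos θ) = 1.7500
v = R·ω = 1.7500·-1.0000 = -1.7500

v = -1.7500, ω = -1.0000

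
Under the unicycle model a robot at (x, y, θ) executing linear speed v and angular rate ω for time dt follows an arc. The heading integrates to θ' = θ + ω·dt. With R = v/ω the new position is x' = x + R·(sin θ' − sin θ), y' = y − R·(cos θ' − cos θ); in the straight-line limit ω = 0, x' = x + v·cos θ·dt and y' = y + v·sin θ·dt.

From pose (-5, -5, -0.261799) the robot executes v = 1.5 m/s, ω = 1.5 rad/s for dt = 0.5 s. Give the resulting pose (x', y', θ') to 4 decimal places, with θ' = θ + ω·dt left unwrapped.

(-4.2721, -4.9173, 0.4882)

θ' = -0.2618 + 1.5·0.5 = 0.4882
R = v/ω = 1.5/1.5 = 1.0000
x' = -5 + 1.0000·(sin 0.4882 − sin -0.2618) = -4.2721
y' = -5 − 1.0000·(cos 0.4882 − cos -0.2618) = -4.9173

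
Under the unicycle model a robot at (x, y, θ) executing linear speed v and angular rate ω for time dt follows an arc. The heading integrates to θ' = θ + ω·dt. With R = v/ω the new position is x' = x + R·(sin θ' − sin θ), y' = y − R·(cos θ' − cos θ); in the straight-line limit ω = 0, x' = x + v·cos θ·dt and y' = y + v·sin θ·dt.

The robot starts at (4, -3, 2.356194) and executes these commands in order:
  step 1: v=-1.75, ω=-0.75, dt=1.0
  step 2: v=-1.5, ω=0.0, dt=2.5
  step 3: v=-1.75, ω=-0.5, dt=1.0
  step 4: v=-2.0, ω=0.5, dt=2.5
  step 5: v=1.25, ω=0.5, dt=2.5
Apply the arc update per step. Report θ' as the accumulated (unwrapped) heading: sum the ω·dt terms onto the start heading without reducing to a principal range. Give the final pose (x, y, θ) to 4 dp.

(2.3055, -14.1606, 3.6062)

step 1: θ'=1.6062 (R=2.3333) → pose (4.6820, -4.5673, 1.6062)
step 2: θ'=1.6062 (straight) → pose (4.8147, -8.3150, 1.6062)
step 3: θ'=1.1062 (R=3.5000) → pose (4.4459, -10.0071, 1.1062)
step 4: θ'=2.3562 (R=-4.0000) → pose (5.1934, -14.6278, 2.3562)
step 5: θ'=3.6062 (R=2.5000) → pose (2.3055, -14.1606, 3.6062)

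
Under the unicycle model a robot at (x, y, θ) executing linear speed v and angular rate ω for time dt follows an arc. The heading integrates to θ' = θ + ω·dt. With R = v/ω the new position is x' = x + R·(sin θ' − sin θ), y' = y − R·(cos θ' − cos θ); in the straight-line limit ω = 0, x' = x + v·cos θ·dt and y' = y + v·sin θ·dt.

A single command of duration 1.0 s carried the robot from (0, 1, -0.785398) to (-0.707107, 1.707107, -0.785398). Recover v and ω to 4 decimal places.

v = -1.0000, ω = 0.0000

Δθ = -0.785398 − -0.785398 = 0.000000
ω = Δθ/dt = 0.000000/1.0 = 0.0000
ω = 0 → v = (Δx·cos θ + Δy·sin θ)/dt = -1.0000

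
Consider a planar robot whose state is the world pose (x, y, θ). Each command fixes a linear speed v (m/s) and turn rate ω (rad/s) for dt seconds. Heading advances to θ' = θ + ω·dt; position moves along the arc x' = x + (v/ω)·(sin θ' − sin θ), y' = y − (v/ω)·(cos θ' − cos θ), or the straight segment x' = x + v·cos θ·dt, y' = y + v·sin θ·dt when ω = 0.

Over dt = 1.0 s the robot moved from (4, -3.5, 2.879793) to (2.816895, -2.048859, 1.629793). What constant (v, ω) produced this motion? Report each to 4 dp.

Δθ = 1.629793 − 2.879793 = -1.250000
ω = Δθ/dt = -1.250000/1.0 = -1.2500
R = −Δy/(cos θ' − cos θ) = -1.6000
v = R·ω = -1.6000·-1.2500 = 2.0000

v = 2.0000, ω = -1.2500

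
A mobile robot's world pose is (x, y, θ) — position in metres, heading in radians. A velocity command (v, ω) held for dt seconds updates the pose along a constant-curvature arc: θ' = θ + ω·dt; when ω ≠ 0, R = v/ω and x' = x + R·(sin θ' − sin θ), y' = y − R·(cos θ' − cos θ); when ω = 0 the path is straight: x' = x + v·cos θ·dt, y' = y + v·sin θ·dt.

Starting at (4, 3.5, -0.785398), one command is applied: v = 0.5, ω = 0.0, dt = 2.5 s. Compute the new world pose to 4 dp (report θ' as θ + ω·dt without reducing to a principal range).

(4.8839, 2.6161, -0.7854)

θ' = -0.7854 + 0.0·2.5 = -0.7854
ω = 0 → straight: x' = 4 + 0.5·cos(-0.7854)·2.5 = 4.8839
y' = 3.5 + 0.5·sin(-0.7854)·2.5 = 2.6161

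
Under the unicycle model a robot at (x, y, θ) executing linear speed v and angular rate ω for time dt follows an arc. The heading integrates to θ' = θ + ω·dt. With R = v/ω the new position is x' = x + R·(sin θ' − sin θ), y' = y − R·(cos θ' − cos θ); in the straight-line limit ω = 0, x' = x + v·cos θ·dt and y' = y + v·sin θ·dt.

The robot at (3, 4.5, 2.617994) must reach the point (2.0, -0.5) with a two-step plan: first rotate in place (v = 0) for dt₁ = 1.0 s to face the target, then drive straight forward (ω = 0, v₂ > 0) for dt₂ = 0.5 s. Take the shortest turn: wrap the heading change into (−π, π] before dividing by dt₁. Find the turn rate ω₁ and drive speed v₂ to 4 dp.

ω₁ = 1.8970, v₂ = 10.1980

heading to target = atan2(-0.5−4.5, 2−3) = -1.7682
Δθ = wrap(-1.7682 − 2.6180) = 1.8970; ω₁ = Δθ/dt₁ = 1.8970
distance = √((2−3)² + (-0.5−4.5)²) = 5.0990; v₂ = distance/dt₂ = 10.1980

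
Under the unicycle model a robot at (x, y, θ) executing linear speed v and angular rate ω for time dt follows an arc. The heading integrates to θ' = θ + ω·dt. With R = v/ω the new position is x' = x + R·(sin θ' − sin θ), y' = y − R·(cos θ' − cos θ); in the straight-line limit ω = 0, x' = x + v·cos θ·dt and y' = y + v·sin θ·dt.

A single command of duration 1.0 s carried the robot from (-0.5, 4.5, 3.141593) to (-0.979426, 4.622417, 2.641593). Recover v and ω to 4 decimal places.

Δθ = 2.641593 − 3.141593 = -0.500000
ω = Δθ/dt = -0.500000/1.0 = -0.5000
R = Δx/(sin θ' − sin θ) = -1.0000
v = R·ω = -1.0000·-0.5000 = 0.5000

v = 0.5000, ω = -0.5000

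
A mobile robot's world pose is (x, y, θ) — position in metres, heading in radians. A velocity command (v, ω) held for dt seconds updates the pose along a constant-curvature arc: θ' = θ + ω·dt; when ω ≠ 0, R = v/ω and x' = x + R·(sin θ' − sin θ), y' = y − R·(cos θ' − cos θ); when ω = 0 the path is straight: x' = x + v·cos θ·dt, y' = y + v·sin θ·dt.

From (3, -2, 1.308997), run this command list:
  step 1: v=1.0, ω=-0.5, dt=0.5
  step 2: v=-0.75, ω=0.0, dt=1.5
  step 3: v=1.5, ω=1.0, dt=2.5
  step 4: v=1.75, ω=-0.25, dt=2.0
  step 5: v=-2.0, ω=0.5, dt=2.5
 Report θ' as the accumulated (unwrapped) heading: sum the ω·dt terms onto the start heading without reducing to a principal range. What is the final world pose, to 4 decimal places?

(1.3150, 1.4259, 4.3090)

step 1: θ'=1.0590 (R=-2.0000) → pose (3.1881, -1.5381, 1.0590)
step 2: θ'=1.0590 (straight) → pose (2.6372, -2.5190, 1.0590)
step 3: θ'=3.5590 (R=1.5000) → pose (0.7213, -0.4132, 3.5590)
step 4: θ'=3.0590 (R=-7.0000) → pose (-2.6940, -0.9903, 3.0590)
step 5: θ'=4.3090 (R=-4.0000) → pose (1.3150, 1.4259, 4.3090)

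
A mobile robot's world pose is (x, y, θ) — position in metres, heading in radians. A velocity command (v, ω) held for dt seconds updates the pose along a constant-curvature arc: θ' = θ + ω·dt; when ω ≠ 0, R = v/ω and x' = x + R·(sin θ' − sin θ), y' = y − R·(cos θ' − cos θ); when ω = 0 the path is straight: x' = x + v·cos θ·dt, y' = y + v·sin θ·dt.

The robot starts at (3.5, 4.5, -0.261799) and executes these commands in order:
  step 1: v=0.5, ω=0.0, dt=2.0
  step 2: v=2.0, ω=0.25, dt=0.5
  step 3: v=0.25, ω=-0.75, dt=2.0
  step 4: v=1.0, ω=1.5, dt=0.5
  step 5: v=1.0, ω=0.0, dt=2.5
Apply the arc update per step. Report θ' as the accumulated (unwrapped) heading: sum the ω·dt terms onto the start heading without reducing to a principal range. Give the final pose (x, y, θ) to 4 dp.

step 1: θ'=-0.2618 (straight) → pose (4.4659, 4.2412, -0.2618)
step 2: θ'=-0.1368 (R=8.0000) → pose (5.4455, 4.0433, -0.1368)
step 3: θ'=-1.6368 (R=-0.3333) → pose (5.7326, 3.6911, -1.6368)
step 4: θ'=-0.8868 (R=0.6667) → pose (5.8812, 3.2259, -0.8868)
step 5: θ'=-0.8868 (straight) → pose (7.4609, 1.2883, -0.8868)

(7.4609, 1.2883, -0.8868)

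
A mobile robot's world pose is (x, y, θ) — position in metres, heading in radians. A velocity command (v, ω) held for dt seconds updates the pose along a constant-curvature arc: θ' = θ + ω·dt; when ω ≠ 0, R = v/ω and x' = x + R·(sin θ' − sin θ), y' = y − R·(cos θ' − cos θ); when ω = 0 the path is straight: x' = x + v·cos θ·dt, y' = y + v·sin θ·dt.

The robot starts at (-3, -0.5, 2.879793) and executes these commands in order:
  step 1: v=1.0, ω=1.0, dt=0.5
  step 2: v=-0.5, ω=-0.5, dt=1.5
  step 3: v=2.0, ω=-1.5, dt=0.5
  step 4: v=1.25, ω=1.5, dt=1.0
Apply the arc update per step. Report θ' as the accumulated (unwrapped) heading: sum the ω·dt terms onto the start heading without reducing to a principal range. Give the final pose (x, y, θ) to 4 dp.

(-4.3768, 0.7193, 3.3798)

step 1: θ'=3.3798 (R=1.0000) → pose (-3.4948, -0.4942, 3.3798)
step 2: θ'=2.6298 (R=1.0000) → pose (-2.7691, -0.5941, 2.6298)
step 3: θ'=1.8798 (R=-1.3333) → pose (-3.3863, 0.1630, 1.8798)
step 4: θ'=3.3798 (R=0.8333) → pose (-4.3768, 0.7193, 3.3798)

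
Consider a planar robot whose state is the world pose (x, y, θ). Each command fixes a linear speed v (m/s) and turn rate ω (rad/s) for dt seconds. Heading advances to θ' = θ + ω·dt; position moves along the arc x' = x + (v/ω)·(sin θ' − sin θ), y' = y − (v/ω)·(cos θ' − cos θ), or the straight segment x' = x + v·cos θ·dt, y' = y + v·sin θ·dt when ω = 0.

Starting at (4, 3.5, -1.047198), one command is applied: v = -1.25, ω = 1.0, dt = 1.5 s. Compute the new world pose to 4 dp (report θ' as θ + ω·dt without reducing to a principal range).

θ' = -1.0472 + 1.0·1.5 = 0.4528
R = v/ω = -1.25/1.0 = -1.2500
x' = 4 + -1.2500·(sin 0.4528 − sin -1.0472) = 2.3706
y' = 3.5 − -1.2500·(cos 0.4528 − cos -1.0472) = 3.9990

(2.3706, 3.9990, 0.4528)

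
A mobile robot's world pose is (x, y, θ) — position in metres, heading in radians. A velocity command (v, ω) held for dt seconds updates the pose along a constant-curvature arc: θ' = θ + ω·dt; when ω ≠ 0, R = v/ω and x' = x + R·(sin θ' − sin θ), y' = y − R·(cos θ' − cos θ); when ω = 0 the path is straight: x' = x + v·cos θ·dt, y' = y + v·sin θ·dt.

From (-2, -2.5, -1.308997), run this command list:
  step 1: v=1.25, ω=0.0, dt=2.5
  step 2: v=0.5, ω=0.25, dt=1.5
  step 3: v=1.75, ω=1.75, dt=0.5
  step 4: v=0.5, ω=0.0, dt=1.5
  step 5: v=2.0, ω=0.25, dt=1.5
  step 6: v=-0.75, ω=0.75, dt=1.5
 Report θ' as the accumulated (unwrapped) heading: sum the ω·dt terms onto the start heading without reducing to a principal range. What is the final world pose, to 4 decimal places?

step 1: θ'=-1.3090 (straight) → pose (-1.1912, -5.5185, -1.3090)
step 2: θ'=-0.9340 (R=2.0000) → pose (-0.8673, -6.1901, -0.9340)
step 3: θ'=-0.0590 (R=1.0000) → pose (-0.1223, -6.5938, -0.0590)
step 4: θ'=-0.0590 (straight) → pose (0.6264, -6.6380, -0.0590)
step 5: θ'=0.3160 (R=8.0000) → pose (3.5843, -6.2558, 0.3160)
step 6: θ'=1.4410 (R=-1.0000) → pose (2.9034, -7.0768, 1.4410)

(2.9034, -7.0768, 1.4410)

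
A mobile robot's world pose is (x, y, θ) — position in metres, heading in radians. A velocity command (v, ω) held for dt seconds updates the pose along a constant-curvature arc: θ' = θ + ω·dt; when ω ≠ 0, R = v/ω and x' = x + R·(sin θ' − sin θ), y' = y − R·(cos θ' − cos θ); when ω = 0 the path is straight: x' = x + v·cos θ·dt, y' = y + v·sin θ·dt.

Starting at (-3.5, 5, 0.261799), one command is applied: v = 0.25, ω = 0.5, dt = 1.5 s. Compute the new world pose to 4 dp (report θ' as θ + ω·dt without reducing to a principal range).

(-3.2055, 5.2178, 1.0118)

θ' = 0.2618 + 0.5·1.5 = 1.0118
R = v/ω = 0.25/0.5 = 0.5000
x' = -3.5 + 0.5000·(sin 1.0118 − sin 0.2618) = -3.2055
y' = 5 − 0.5000·(cos 1.0118 − cos 0.2618) = 5.2178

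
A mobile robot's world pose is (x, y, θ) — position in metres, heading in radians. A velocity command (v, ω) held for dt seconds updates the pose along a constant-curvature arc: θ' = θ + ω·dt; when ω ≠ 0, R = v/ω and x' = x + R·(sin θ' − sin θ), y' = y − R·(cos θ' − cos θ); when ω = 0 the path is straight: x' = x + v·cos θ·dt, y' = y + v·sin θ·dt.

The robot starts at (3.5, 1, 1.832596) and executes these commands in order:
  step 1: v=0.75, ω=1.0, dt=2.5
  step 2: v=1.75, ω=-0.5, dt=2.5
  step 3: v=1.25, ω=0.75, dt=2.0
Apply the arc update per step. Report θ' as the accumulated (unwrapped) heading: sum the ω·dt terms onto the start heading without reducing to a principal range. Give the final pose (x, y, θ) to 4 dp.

(-3.1289, -2.5605, 4.5826)

step 1: θ'=4.3326 (R=0.7500) → pose (2.0790, 1.0839, 4.3326)
step 2: θ'=3.0826 (R=-3.5000) → pose (-1.3780, -1.1124, 3.0826)
step 3: θ'=4.5826 (R=1.6667) → pose (-3.1289, -2.5605, 4.5826)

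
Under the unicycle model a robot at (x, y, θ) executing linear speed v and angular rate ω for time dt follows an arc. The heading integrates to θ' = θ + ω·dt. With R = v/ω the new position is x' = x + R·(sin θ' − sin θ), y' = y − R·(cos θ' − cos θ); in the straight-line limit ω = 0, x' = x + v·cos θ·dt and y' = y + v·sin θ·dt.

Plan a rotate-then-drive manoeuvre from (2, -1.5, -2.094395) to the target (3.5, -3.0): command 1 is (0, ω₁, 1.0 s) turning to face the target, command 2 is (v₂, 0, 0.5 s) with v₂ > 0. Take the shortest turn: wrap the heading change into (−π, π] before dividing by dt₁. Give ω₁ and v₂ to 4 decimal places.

ω₁ = 1.3090, v₂ = 4.2426

heading to target = atan2(-3−-1.5, 3.5−2) = -0.7854
Δθ = wrap(-0.7854 − -2.0944) = 1.3090; ω₁ = Δθ/dt₁ = 1.3090
distance = √((3.5−2)² + (-3−-1.5)²) = 2.1213; v₂ = distance/dt₂ = 4.2426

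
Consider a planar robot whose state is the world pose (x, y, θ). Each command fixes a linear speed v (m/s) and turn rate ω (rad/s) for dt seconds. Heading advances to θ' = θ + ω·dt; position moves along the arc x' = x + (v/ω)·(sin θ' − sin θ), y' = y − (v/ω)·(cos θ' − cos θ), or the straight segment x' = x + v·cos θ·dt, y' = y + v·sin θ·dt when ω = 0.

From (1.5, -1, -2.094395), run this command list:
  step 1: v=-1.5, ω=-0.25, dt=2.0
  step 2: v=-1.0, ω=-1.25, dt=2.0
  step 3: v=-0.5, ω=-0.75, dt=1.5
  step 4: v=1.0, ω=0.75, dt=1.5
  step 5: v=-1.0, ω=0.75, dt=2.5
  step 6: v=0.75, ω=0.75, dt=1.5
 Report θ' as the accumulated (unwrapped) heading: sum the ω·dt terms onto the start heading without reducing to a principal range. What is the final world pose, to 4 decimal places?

(5.4989, -1.7640, -2.0944)

step 1: θ'=-2.5944 (R=6.0000) → pose (3.5744, 1.1239, -2.5944)
step 2: θ'=-5.0944 (R=0.8000) → pose (4.7329, 0.1425, -5.0944)
step 3: θ'=-6.2194 (R=0.6667) → pose (4.1568, -0.2743, -6.2194)
step 4: θ'=-5.0944 (R=1.3333) → pose (5.3091, 0.5593, -5.0944)
step 5: θ'=-3.2194 (R=-1.3333) → pose (6.4427, -1.2671, -3.2194)
step 6: θ'=-2.0944 (R=1.0000) → pose (5.4989, -1.7640, -2.0944)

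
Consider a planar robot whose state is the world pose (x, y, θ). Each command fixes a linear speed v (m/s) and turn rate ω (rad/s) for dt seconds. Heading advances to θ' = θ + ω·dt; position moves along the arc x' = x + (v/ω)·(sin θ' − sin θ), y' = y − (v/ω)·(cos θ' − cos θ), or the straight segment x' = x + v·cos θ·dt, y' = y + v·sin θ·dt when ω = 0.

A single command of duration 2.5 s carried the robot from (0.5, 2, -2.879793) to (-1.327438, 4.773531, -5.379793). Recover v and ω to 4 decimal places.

Δθ = -5.379793 − -2.879793 = -2.500000
ω = Δθ/dt = -2.500000/2.5 = -1.0000
R = −Δy/(cos θ' − cos θ) = -1.7500
v = R·ω = -1.7500·-1.0000 = 1.7500

v = 1.7500, ω = -1.0000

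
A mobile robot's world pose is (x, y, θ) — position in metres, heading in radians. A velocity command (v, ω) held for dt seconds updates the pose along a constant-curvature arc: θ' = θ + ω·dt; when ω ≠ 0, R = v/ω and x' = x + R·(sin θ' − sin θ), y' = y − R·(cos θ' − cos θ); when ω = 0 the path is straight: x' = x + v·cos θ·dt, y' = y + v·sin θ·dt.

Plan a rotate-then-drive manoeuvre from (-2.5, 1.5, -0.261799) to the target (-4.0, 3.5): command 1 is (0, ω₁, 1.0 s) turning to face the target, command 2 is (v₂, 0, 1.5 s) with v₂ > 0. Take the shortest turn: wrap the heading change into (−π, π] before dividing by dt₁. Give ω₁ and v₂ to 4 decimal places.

heading to target = atan2(3.5−1.5, -4−-2.5) = 2.2143
Δθ = wrap(2.2143 − -0.2618) = 2.4761; ω₁ = Δθ/dt₁ = 2.4761
distance = √((-4−-2.5)² + (3.5−1.5)²) = 2.5000; v₂ = distance/dt₂ = 1.6667

ω₁ = 2.4761, v₂ = 1.6667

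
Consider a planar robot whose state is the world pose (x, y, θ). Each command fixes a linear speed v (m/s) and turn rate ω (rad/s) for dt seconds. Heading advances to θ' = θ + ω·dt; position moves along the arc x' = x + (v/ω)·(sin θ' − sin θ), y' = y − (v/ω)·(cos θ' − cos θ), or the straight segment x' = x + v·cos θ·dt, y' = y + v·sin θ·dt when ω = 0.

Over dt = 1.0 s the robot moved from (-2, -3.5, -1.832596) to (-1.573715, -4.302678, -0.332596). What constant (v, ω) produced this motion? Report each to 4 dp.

v = 1.0000, ω = 1.5000

Δθ = -0.332596 − -1.832596 = 1.500000
ω = Δθ/dt = 1.500000/1.0 = 1.5000
R = −Δy/(cos θ' − cos θ) = 0.6667
v = R·ω = 0.6667·1.5000 = 1.0000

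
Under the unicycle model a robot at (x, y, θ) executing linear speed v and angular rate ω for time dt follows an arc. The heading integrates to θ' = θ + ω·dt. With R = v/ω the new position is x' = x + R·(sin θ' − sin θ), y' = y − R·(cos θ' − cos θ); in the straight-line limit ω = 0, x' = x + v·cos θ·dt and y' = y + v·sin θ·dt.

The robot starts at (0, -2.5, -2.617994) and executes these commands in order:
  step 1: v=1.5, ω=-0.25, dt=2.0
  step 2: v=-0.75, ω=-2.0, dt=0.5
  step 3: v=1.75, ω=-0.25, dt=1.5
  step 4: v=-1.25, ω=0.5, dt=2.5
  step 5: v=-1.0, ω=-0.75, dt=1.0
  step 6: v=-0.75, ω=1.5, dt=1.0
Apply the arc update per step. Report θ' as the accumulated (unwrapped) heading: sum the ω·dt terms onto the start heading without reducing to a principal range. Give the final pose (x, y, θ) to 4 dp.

step 1: θ'=-3.1180 (R=-6.0000) → pose (-2.8584, -3.3022, -3.1180)
step 2: θ'=-4.1180 (R=0.3750) → pose (-2.5389, -3.4671, -4.1180)
step 3: θ'=-4.4930 (R=-7.0000) → pose (-3.5717, -1.0705, -4.4930)
step 4: θ'=-3.2430 (R=-2.5000) → pose (-1.3847, -3.0136, -3.2430)
step 5: θ'=-3.9930 (R=1.3333) → pose (-0.5167, -3.4615, -3.9930)
step 6: θ'=-2.4930 (R=-0.5000) → pose (0.1614, -3.5305, -2.4930)

(0.1614, -3.5305, -2.4930)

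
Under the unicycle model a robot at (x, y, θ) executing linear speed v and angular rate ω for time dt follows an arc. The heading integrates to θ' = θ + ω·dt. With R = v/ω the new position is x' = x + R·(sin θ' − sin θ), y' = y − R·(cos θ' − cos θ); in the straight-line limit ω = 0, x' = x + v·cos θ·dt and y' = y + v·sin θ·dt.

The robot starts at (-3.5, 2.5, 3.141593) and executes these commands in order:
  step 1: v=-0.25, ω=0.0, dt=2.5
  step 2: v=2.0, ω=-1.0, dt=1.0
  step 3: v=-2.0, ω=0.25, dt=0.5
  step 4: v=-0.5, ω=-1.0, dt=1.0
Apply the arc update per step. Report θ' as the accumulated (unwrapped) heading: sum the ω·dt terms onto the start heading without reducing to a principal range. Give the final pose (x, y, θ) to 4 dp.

step 1: θ'=3.1416 (straight) → pose (-2.8750, 2.5000, 3.1416)
step 2: θ'=2.1416 (R=-2.0000) → pose (-4.5579, 3.4194, 2.1416)
step 3: θ'=2.2666 (R=-8.0000) → pose (-3.9665, 2.6138, 2.2666)
step 4: θ'=1.2666 (R=0.5000) → pose (-3.8733, 2.1436, 1.2666)

(-3.8733, 2.1436, 1.2666)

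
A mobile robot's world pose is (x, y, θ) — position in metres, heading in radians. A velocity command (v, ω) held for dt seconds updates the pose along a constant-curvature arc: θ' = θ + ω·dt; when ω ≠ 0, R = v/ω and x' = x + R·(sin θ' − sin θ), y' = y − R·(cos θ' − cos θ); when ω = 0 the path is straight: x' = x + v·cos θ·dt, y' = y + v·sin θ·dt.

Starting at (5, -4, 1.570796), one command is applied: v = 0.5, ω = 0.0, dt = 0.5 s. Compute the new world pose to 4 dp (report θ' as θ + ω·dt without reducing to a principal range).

θ' = 1.5708 + 0.0·0.5 = 1.5708
ω = 0 → straight: x' = 5 + 0.5·cos(1.5708)·0.5 = 5.0000
y' = -4 + 0.5·sin(1.5708)·0.5 = -3.7500

(5.0000, -3.7500, 1.5708)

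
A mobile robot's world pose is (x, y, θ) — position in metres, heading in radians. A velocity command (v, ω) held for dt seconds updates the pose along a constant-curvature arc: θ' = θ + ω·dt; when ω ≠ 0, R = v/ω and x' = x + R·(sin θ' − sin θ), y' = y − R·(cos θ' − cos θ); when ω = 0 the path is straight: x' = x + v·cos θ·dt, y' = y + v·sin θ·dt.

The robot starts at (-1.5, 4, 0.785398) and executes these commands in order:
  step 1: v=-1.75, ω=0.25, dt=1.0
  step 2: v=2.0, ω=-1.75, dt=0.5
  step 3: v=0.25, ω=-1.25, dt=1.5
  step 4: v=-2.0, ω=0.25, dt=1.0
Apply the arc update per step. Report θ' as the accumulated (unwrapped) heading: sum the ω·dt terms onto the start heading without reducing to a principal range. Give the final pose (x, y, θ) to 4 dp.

(-1.5029, 4.9350, -1.4646)

step 1: θ'=1.0354 (R=-7.0000) → pose (-2.5707, 2.6215, 1.0354)
step 2: θ'=0.1604 (R=-1.1429) → pose (-1.7703, 3.1667, 0.1604)
step 3: θ'=-1.7146 (R=-0.2000) → pose (-1.5404, 2.9406, -1.7146)
step 4: θ'=-1.4646 (R=-8.0000) → pose (-1.5029, 4.9350, -1.4646)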